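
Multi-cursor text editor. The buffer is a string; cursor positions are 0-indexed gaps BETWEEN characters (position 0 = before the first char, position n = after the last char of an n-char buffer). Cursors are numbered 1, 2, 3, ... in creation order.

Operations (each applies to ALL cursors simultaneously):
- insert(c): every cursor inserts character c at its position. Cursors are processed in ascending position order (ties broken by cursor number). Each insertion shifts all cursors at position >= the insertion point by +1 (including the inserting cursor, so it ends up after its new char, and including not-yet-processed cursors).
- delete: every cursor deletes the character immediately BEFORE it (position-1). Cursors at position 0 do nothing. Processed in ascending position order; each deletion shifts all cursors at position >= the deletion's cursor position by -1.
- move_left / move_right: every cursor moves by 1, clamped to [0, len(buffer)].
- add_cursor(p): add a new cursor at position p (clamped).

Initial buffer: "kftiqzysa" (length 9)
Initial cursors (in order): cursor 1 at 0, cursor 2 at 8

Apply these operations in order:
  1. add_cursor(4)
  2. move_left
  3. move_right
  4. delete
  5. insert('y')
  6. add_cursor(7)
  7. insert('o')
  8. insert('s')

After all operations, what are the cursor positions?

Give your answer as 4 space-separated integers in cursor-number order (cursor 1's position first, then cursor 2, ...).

After op 1 (add_cursor(4)): buffer="kftiqzysa" (len 9), cursors c1@0 c3@4 c2@8, authorship .........
After op 2 (move_left): buffer="kftiqzysa" (len 9), cursors c1@0 c3@3 c2@7, authorship .........
After op 3 (move_right): buffer="kftiqzysa" (len 9), cursors c1@1 c3@4 c2@8, authorship .........
After op 4 (delete): buffer="ftqzya" (len 6), cursors c1@0 c3@2 c2@5, authorship ......
After op 5 (insert('y')): buffer="yftyqzyya" (len 9), cursors c1@1 c3@4 c2@8, authorship 1..3...2.
After op 6 (add_cursor(7)): buffer="yftyqzyya" (len 9), cursors c1@1 c3@4 c4@7 c2@8, authorship 1..3...2.
After op 7 (insert('o')): buffer="yoftyoqzyoyoa" (len 13), cursors c1@2 c3@6 c4@10 c2@12, authorship 11..33...422.
After op 8 (insert('s')): buffer="yosftyosqzyosyosa" (len 17), cursors c1@3 c3@8 c4@13 c2@16, authorship 111..333...44222.

Answer: 3 16 8 13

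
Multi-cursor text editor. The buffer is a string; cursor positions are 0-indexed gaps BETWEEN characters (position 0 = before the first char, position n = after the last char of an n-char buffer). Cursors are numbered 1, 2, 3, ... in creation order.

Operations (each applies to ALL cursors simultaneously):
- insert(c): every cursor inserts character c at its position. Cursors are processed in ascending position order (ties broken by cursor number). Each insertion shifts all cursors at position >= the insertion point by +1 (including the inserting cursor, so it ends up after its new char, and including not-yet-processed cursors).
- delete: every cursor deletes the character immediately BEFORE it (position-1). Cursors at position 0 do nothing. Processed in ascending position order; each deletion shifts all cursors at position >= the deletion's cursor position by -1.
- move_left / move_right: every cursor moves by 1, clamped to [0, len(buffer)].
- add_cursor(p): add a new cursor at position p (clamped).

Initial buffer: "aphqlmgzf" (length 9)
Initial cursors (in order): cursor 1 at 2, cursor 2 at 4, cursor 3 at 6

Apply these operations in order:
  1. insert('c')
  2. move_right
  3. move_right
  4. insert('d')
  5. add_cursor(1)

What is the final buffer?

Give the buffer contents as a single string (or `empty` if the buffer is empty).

After op 1 (insert('c')): buffer="apchqclmcgzf" (len 12), cursors c1@3 c2@6 c3@9, authorship ..1..2..3...
After op 2 (move_right): buffer="apchqclmcgzf" (len 12), cursors c1@4 c2@7 c3@10, authorship ..1..2..3...
After op 3 (move_right): buffer="apchqclmcgzf" (len 12), cursors c1@5 c2@8 c3@11, authorship ..1..2..3...
After op 4 (insert('d')): buffer="apchqdclmdcgzdf" (len 15), cursors c1@6 c2@10 c3@14, authorship ..1..12..23..3.
After op 5 (add_cursor(1)): buffer="apchqdclmdcgzdf" (len 15), cursors c4@1 c1@6 c2@10 c3@14, authorship ..1..12..23..3.

Answer: apchqdclmdcgzdf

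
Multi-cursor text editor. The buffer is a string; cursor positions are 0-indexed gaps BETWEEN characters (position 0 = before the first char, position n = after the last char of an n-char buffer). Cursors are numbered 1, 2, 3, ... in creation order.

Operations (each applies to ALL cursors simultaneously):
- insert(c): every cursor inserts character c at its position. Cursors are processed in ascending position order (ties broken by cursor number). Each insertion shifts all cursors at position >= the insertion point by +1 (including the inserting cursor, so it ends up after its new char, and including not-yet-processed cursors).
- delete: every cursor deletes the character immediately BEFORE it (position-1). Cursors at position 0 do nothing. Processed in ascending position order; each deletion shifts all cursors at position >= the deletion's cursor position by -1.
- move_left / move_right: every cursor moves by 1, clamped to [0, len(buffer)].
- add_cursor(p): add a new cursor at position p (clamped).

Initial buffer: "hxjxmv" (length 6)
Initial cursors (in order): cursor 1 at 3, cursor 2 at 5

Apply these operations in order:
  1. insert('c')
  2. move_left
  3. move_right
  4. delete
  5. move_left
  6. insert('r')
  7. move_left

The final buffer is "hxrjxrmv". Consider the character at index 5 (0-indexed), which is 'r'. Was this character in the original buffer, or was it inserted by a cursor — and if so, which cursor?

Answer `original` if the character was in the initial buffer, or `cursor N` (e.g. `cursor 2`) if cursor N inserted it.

Answer: cursor 2

Derivation:
After op 1 (insert('c')): buffer="hxjcxmcv" (len 8), cursors c1@4 c2@7, authorship ...1..2.
After op 2 (move_left): buffer="hxjcxmcv" (len 8), cursors c1@3 c2@6, authorship ...1..2.
After op 3 (move_right): buffer="hxjcxmcv" (len 8), cursors c1@4 c2@7, authorship ...1..2.
After op 4 (delete): buffer="hxjxmv" (len 6), cursors c1@3 c2@5, authorship ......
After op 5 (move_left): buffer="hxjxmv" (len 6), cursors c1@2 c2@4, authorship ......
After op 6 (insert('r')): buffer="hxrjxrmv" (len 8), cursors c1@3 c2@6, authorship ..1..2..
After op 7 (move_left): buffer="hxrjxrmv" (len 8), cursors c1@2 c2@5, authorship ..1..2..
Authorship (.=original, N=cursor N): . . 1 . . 2 . .
Index 5: author = 2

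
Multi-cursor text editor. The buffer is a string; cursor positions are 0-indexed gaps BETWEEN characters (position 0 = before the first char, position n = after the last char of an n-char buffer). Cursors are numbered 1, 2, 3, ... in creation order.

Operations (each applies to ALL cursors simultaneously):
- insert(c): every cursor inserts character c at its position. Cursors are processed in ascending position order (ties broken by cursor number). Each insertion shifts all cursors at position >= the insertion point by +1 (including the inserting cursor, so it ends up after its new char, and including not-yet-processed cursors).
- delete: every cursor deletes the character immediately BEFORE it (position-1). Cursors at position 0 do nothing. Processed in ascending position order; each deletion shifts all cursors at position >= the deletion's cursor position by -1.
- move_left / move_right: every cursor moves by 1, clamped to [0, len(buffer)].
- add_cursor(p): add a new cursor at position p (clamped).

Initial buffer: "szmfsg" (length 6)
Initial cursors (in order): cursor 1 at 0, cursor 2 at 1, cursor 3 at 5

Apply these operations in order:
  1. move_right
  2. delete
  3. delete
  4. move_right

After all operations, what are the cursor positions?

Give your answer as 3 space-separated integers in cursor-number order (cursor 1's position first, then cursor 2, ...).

Answer: 1 1 2

Derivation:
After op 1 (move_right): buffer="szmfsg" (len 6), cursors c1@1 c2@2 c3@6, authorship ......
After op 2 (delete): buffer="mfs" (len 3), cursors c1@0 c2@0 c3@3, authorship ...
After op 3 (delete): buffer="mf" (len 2), cursors c1@0 c2@0 c3@2, authorship ..
After op 4 (move_right): buffer="mf" (len 2), cursors c1@1 c2@1 c3@2, authorship ..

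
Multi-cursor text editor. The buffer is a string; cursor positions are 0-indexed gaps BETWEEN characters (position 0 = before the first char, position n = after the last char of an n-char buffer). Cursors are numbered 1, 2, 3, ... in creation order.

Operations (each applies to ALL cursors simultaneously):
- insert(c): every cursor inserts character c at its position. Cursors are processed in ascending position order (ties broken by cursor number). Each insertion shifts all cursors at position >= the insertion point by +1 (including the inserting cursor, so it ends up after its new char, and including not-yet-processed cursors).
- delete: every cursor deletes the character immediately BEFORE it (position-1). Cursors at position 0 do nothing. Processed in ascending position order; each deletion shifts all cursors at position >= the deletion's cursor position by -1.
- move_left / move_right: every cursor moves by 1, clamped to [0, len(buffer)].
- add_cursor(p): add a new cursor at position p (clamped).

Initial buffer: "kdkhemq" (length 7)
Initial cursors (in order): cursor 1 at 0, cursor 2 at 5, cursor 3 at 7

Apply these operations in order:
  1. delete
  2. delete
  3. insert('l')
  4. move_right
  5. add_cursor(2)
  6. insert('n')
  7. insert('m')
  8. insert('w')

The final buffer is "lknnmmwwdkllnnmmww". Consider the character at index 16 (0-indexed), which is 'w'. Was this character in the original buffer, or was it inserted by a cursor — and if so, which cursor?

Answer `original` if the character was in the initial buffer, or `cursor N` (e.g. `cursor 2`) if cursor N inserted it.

After op 1 (delete): buffer="kdkhm" (len 5), cursors c1@0 c2@4 c3@5, authorship .....
After op 2 (delete): buffer="kdk" (len 3), cursors c1@0 c2@3 c3@3, authorship ...
After op 3 (insert('l')): buffer="lkdkll" (len 6), cursors c1@1 c2@6 c3@6, authorship 1...23
After op 4 (move_right): buffer="lkdkll" (len 6), cursors c1@2 c2@6 c3@6, authorship 1...23
After op 5 (add_cursor(2)): buffer="lkdkll" (len 6), cursors c1@2 c4@2 c2@6 c3@6, authorship 1...23
After op 6 (insert('n')): buffer="lknndkllnn" (len 10), cursors c1@4 c4@4 c2@10 c3@10, authorship 1.14..2323
After op 7 (insert('m')): buffer="lknnmmdkllnnmm" (len 14), cursors c1@6 c4@6 c2@14 c3@14, authorship 1.1414..232323
After op 8 (insert('w')): buffer="lknnmmwwdkllnnmmww" (len 18), cursors c1@8 c4@8 c2@18 c3@18, authorship 1.141414..23232323
Authorship (.=original, N=cursor N): 1 . 1 4 1 4 1 4 . . 2 3 2 3 2 3 2 3
Index 16: author = 2

Answer: cursor 2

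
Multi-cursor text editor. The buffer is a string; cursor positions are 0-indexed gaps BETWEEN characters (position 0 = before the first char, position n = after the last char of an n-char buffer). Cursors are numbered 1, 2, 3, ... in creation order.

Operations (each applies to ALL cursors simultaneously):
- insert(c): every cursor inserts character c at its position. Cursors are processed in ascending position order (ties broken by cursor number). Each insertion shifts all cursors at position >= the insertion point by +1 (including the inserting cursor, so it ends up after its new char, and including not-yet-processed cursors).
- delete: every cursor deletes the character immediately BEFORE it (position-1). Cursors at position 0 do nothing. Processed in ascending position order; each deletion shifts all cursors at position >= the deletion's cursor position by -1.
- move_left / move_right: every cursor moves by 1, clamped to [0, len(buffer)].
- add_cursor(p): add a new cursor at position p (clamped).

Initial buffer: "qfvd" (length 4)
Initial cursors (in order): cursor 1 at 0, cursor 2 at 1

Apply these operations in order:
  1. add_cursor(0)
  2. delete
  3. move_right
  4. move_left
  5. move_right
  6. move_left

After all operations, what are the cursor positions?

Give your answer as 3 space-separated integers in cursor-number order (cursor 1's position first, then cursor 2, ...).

Answer: 0 0 0

Derivation:
After op 1 (add_cursor(0)): buffer="qfvd" (len 4), cursors c1@0 c3@0 c2@1, authorship ....
After op 2 (delete): buffer="fvd" (len 3), cursors c1@0 c2@0 c3@0, authorship ...
After op 3 (move_right): buffer="fvd" (len 3), cursors c1@1 c2@1 c3@1, authorship ...
After op 4 (move_left): buffer="fvd" (len 3), cursors c1@0 c2@0 c3@0, authorship ...
After op 5 (move_right): buffer="fvd" (len 3), cursors c1@1 c2@1 c3@1, authorship ...
After op 6 (move_left): buffer="fvd" (len 3), cursors c1@0 c2@0 c3@0, authorship ...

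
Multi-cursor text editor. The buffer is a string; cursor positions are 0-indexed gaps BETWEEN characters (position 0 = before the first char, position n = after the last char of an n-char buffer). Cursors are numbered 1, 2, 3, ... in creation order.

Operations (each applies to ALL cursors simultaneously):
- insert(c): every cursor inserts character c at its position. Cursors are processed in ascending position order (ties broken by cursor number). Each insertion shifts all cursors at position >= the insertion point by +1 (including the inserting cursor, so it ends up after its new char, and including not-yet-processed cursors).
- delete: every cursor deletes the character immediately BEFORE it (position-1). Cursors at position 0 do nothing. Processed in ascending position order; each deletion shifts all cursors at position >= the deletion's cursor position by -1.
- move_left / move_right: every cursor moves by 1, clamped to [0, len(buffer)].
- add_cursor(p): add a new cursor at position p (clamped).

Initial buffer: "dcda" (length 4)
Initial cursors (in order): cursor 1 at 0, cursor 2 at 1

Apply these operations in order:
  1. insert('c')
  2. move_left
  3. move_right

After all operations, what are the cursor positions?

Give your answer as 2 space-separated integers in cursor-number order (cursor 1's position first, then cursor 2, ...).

After op 1 (insert('c')): buffer="cdccda" (len 6), cursors c1@1 c2@3, authorship 1.2...
After op 2 (move_left): buffer="cdccda" (len 6), cursors c1@0 c2@2, authorship 1.2...
After op 3 (move_right): buffer="cdccda" (len 6), cursors c1@1 c2@3, authorship 1.2...

Answer: 1 3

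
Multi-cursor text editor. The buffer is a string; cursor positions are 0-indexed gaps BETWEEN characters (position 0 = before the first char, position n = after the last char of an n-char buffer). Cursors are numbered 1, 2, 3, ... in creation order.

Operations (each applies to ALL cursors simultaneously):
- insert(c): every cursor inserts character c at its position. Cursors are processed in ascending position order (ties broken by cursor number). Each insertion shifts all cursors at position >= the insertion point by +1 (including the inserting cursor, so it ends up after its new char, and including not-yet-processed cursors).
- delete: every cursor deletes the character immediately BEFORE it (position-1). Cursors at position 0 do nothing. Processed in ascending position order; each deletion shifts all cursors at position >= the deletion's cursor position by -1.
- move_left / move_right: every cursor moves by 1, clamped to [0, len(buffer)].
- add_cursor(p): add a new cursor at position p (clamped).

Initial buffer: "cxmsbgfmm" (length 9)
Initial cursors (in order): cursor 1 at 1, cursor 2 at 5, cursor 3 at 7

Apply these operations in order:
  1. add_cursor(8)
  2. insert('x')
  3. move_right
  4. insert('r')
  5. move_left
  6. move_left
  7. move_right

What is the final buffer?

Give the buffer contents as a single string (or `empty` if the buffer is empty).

Answer: cxxrmsbxgrfxmrxmr

Derivation:
After op 1 (add_cursor(8)): buffer="cxmsbgfmm" (len 9), cursors c1@1 c2@5 c3@7 c4@8, authorship .........
After op 2 (insert('x')): buffer="cxxmsbxgfxmxm" (len 13), cursors c1@2 c2@7 c3@10 c4@12, authorship .1....2..3.4.
After op 3 (move_right): buffer="cxxmsbxgfxmxm" (len 13), cursors c1@3 c2@8 c3@11 c4@13, authorship .1....2..3.4.
After op 4 (insert('r')): buffer="cxxrmsbxgrfxmrxmr" (len 17), cursors c1@4 c2@10 c3@14 c4@17, authorship .1.1...2.2.3.34.4
After op 5 (move_left): buffer="cxxrmsbxgrfxmrxmr" (len 17), cursors c1@3 c2@9 c3@13 c4@16, authorship .1.1...2.2.3.34.4
After op 6 (move_left): buffer="cxxrmsbxgrfxmrxmr" (len 17), cursors c1@2 c2@8 c3@12 c4@15, authorship .1.1...2.2.3.34.4
After op 7 (move_right): buffer="cxxrmsbxgrfxmrxmr" (len 17), cursors c1@3 c2@9 c3@13 c4@16, authorship .1.1...2.2.3.34.4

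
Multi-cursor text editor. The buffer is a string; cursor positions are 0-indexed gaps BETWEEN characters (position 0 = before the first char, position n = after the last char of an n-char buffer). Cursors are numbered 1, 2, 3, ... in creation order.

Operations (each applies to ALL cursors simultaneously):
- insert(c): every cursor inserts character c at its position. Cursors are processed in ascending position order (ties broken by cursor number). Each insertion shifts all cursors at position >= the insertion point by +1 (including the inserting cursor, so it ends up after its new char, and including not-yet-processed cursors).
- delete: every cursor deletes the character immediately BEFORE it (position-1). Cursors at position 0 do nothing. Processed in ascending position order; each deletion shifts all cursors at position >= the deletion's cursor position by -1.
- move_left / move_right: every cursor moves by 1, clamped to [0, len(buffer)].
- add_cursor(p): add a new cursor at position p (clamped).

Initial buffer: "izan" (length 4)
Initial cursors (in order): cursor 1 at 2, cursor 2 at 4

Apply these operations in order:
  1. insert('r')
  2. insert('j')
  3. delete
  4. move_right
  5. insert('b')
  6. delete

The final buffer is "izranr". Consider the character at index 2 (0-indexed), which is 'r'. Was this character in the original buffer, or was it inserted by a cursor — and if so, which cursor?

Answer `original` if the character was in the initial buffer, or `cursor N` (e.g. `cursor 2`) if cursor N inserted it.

After op 1 (insert('r')): buffer="izranr" (len 6), cursors c1@3 c2@6, authorship ..1..2
After op 2 (insert('j')): buffer="izrjanrj" (len 8), cursors c1@4 c2@8, authorship ..11..22
After op 3 (delete): buffer="izranr" (len 6), cursors c1@3 c2@6, authorship ..1..2
After op 4 (move_right): buffer="izranr" (len 6), cursors c1@4 c2@6, authorship ..1..2
After op 5 (insert('b')): buffer="izrabnrb" (len 8), cursors c1@5 c2@8, authorship ..1.1.22
After op 6 (delete): buffer="izranr" (len 6), cursors c1@4 c2@6, authorship ..1..2
Authorship (.=original, N=cursor N): . . 1 . . 2
Index 2: author = 1

Answer: cursor 1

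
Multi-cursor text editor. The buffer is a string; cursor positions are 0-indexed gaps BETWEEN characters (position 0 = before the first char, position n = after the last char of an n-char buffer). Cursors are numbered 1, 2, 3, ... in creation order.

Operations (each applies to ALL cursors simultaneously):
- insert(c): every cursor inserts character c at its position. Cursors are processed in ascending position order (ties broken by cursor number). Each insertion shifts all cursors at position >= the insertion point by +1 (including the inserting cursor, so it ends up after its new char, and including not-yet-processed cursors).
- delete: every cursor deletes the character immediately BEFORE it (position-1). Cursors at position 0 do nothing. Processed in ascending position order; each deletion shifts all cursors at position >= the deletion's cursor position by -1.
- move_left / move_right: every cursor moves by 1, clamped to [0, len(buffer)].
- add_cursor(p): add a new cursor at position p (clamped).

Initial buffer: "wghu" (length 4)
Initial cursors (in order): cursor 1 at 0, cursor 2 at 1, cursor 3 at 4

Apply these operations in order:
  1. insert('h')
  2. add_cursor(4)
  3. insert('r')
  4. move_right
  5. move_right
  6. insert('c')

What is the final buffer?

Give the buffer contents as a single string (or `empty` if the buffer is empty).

Answer: hrwhcrgrchuchrc

Derivation:
After op 1 (insert('h')): buffer="hwhghuh" (len 7), cursors c1@1 c2@3 c3@7, authorship 1.2...3
After op 2 (add_cursor(4)): buffer="hwhghuh" (len 7), cursors c1@1 c2@3 c4@4 c3@7, authorship 1.2...3
After op 3 (insert('r')): buffer="hrwhrgrhuhr" (len 11), cursors c1@2 c2@5 c4@7 c3@11, authorship 11.22.4..33
After op 4 (move_right): buffer="hrwhrgrhuhr" (len 11), cursors c1@3 c2@6 c4@8 c3@11, authorship 11.22.4..33
After op 5 (move_right): buffer="hrwhrgrhuhr" (len 11), cursors c1@4 c2@7 c4@9 c3@11, authorship 11.22.4..33
After op 6 (insert('c')): buffer="hrwhcrgrchuchrc" (len 15), cursors c1@5 c2@9 c4@12 c3@15, authorship 11.212.42..4333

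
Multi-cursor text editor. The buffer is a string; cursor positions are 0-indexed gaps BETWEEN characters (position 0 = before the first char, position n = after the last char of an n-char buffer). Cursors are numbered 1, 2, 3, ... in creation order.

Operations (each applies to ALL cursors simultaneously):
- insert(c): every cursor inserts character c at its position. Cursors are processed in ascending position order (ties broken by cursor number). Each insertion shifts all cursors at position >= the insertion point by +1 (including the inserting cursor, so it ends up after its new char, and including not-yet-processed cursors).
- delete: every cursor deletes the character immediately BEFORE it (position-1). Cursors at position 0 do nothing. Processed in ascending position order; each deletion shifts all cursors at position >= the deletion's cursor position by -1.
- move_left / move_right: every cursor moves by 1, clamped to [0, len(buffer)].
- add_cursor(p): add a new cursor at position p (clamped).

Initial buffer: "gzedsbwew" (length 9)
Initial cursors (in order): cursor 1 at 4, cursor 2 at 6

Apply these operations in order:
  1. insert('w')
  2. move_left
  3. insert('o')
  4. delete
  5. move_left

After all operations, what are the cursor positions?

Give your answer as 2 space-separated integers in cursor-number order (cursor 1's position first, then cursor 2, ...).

After op 1 (insert('w')): buffer="gzedwsbwwew" (len 11), cursors c1@5 c2@8, authorship ....1..2...
After op 2 (move_left): buffer="gzedwsbwwew" (len 11), cursors c1@4 c2@7, authorship ....1..2...
After op 3 (insert('o')): buffer="gzedowsbowwew" (len 13), cursors c1@5 c2@9, authorship ....11..22...
After op 4 (delete): buffer="gzedwsbwwew" (len 11), cursors c1@4 c2@7, authorship ....1..2...
After op 5 (move_left): buffer="gzedwsbwwew" (len 11), cursors c1@3 c2@6, authorship ....1..2...

Answer: 3 6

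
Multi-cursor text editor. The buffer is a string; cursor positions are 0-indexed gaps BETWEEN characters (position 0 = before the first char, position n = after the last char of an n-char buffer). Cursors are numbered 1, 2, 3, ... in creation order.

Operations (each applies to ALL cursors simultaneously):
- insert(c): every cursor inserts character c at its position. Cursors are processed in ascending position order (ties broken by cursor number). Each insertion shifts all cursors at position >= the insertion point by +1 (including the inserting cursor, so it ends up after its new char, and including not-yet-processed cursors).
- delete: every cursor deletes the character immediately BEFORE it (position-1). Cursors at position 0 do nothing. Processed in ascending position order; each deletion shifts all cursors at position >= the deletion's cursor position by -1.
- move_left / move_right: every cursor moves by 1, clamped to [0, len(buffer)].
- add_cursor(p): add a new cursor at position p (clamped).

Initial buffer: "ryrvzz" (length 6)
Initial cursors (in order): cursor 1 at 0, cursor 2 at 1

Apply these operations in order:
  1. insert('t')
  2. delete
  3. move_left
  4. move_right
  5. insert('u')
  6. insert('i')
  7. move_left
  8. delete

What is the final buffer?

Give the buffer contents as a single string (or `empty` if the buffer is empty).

After op 1 (insert('t')): buffer="trtyrvzz" (len 8), cursors c1@1 c2@3, authorship 1.2.....
After op 2 (delete): buffer="ryrvzz" (len 6), cursors c1@0 c2@1, authorship ......
After op 3 (move_left): buffer="ryrvzz" (len 6), cursors c1@0 c2@0, authorship ......
After op 4 (move_right): buffer="ryrvzz" (len 6), cursors c1@1 c2@1, authorship ......
After op 5 (insert('u')): buffer="ruuyrvzz" (len 8), cursors c1@3 c2@3, authorship .12.....
After op 6 (insert('i')): buffer="ruuiiyrvzz" (len 10), cursors c1@5 c2@5, authorship .1212.....
After op 7 (move_left): buffer="ruuiiyrvzz" (len 10), cursors c1@4 c2@4, authorship .1212.....
After op 8 (delete): buffer="ruiyrvzz" (len 8), cursors c1@2 c2@2, authorship .12.....

Answer: ruiyrvzz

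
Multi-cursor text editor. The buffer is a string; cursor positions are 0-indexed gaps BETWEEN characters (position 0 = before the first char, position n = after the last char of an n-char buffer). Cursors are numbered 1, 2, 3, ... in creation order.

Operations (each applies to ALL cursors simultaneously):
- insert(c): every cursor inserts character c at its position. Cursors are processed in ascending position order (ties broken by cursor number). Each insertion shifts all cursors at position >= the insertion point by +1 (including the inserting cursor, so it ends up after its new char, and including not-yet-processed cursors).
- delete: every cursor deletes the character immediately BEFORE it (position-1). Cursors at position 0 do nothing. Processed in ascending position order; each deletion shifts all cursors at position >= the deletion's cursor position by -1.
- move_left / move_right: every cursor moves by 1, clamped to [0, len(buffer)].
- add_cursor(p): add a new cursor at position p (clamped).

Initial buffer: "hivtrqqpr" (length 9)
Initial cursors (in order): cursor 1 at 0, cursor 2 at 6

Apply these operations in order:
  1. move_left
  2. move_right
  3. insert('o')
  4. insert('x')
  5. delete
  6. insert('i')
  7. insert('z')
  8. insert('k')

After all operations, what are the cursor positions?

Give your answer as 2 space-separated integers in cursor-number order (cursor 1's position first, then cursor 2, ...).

Answer: 5 14

Derivation:
After op 1 (move_left): buffer="hivtrqqpr" (len 9), cursors c1@0 c2@5, authorship .........
After op 2 (move_right): buffer="hivtrqqpr" (len 9), cursors c1@1 c2@6, authorship .........
After op 3 (insert('o')): buffer="hoivtrqoqpr" (len 11), cursors c1@2 c2@8, authorship .1.....2...
After op 4 (insert('x')): buffer="hoxivtrqoxqpr" (len 13), cursors c1@3 c2@10, authorship .11.....22...
After op 5 (delete): buffer="hoivtrqoqpr" (len 11), cursors c1@2 c2@8, authorship .1.....2...
After op 6 (insert('i')): buffer="hoiivtrqoiqpr" (len 13), cursors c1@3 c2@10, authorship .11.....22...
After op 7 (insert('z')): buffer="hoizivtrqoizqpr" (len 15), cursors c1@4 c2@12, authorship .111.....222...
After op 8 (insert('k')): buffer="hoizkivtrqoizkqpr" (len 17), cursors c1@5 c2@14, authorship .1111.....2222...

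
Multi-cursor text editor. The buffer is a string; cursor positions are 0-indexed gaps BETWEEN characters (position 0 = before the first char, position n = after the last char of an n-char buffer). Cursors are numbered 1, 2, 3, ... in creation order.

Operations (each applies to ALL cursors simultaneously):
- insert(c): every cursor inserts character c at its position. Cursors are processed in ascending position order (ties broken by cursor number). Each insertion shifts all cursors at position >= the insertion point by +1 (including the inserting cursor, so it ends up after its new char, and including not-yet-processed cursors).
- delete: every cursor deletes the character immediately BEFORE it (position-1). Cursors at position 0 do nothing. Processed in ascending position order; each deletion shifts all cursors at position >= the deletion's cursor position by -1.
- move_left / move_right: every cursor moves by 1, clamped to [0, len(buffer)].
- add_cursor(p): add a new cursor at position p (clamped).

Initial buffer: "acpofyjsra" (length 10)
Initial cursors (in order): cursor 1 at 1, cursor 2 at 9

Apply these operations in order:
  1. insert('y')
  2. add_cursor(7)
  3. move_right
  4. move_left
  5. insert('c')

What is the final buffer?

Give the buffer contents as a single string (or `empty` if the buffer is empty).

Answer: ayccpofycjsryca

Derivation:
After op 1 (insert('y')): buffer="aycpofyjsrya" (len 12), cursors c1@2 c2@11, authorship .1........2.
After op 2 (add_cursor(7)): buffer="aycpofyjsrya" (len 12), cursors c1@2 c3@7 c2@11, authorship .1........2.
After op 3 (move_right): buffer="aycpofyjsrya" (len 12), cursors c1@3 c3@8 c2@12, authorship .1........2.
After op 4 (move_left): buffer="aycpofyjsrya" (len 12), cursors c1@2 c3@7 c2@11, authorship .1........2.
After op 5 (insert('c')): buffer="ayccpofycjsryca" (len 15), cursors c1@3 c3@9 c2@14, authorship .11.....3...22.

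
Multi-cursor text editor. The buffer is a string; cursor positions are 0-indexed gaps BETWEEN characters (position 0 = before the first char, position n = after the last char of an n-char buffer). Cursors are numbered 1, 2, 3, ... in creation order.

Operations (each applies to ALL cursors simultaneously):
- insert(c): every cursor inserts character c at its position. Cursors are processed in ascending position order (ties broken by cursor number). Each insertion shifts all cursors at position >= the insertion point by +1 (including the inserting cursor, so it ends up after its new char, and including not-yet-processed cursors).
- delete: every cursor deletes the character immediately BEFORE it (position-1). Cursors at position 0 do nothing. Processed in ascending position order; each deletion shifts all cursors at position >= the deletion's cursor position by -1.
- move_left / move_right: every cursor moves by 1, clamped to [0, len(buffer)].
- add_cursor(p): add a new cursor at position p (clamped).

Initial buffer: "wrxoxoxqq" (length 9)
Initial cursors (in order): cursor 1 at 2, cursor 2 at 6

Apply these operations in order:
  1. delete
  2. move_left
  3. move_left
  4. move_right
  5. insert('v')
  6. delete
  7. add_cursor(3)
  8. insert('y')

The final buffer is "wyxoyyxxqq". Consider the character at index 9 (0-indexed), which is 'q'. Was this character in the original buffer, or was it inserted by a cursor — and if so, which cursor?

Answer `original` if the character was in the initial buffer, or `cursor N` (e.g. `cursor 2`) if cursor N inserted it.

Answer: original

Derivation:
After op 1 (delete): buffer="wxoxxqq" (len 7), cursors c1@1 c2@4, authorship .......
After op 2 (move_left): buffer="wxoxxqq" (len 7), cursors c1@0 c2@3, authorship .......
After op 3 (move_left): buffer="wxoxxqq" (len 7), cursors c1@0 c2@2, authorship .......
After op 4 (move_right): buffer="wxoxxqq" (len 7), cursors c1@1 c2@3, authorship .......
After op 5 (insert('v')): buffer="wvxovxxqq" (len 9), cursors c1@2 c2@5, authorship .1..2....
After op 6 (delete): buffer="wxoxxqq" (len 7), cursors c1@1 c2@3, authorship .......
After op 7 (add_cursor(3)): buffer="wxoxxqq" (len 7), cursors c1@1 c2@3 c3@3, authorship .......
After op 8 (insert('y')): buffer="wyxoyyxxqq" (len 10), cursors c1@2 c2@6 c3@6, authorship .1..23....
Authorship (.=original, N=cursor N): . 1 . . 2 3 . . . .
Index 9: author = original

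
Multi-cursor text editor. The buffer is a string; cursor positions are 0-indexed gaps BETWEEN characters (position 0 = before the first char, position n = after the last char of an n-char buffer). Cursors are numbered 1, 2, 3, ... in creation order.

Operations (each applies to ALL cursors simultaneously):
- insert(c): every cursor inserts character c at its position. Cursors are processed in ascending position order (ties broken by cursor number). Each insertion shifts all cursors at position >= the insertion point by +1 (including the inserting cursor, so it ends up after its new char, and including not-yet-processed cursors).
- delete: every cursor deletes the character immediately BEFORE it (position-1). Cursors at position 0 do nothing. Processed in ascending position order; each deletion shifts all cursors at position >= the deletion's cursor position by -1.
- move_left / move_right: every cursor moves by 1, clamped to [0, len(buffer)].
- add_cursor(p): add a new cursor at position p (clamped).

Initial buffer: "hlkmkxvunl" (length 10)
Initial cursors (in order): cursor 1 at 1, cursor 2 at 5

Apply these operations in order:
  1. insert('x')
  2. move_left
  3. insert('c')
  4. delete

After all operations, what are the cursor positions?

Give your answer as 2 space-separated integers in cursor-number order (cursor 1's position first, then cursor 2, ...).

Answer: 1 6

Derivation:
After op 1 (insert('x')): buffer="hxlkmkxxvunl" (len 12), cursors c1@2 c2@7, authorship .1....2.....
After op 2 (move_left): buffer="hxlkmkxxvunl" (len 12), cursors c1@1 c2@6, authorship .1....2.....
After op 3 (insert('c')): buffer="hcxlkmkcxxvunl" (len 14), cursors c1@2 c2@8, authorship .11....22.....
After op 4 (delete): buffer="hxlkmkxxvunl" (len 12), cursors c1@1 c2@6, authorship .1....2.....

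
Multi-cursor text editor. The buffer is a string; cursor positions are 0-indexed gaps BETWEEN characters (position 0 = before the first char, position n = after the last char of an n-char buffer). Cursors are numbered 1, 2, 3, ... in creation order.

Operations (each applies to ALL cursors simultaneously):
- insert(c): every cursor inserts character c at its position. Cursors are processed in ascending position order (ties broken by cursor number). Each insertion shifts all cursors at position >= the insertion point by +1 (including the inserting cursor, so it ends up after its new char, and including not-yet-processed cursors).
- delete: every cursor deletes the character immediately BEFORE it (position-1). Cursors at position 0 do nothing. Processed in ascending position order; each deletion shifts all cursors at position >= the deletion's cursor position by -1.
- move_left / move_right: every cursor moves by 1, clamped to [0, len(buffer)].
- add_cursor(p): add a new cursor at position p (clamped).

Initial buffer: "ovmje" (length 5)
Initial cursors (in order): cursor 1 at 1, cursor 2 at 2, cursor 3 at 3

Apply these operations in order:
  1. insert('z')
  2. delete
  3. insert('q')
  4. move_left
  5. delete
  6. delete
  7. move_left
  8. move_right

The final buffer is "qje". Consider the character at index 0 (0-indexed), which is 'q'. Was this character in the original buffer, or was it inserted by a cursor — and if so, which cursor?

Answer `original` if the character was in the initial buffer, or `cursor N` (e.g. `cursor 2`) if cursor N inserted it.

After op 1 (insert('z')): buffer="ozvzmzje" (len 8), cursors c1@2 c2@4 c3@6, authorship .1.2.3..
After op 2 (delete): buffer="ovmje" (len 5), cursors c1@1 c2@2 c3@3, authorship .....
After op 3 (insert('q')): buffer="oqvqmqje" (len 8), cursors c1@2 c2@4 c3@6, authorship .1.2.3..
After op 4 (move_left): buffer="oqvqmqje" (len 8), cursors c1@1 c2@3 c3@5, authorship .1.2.3..
After op 5 (delete): buffer="qqqje" (len 5), cursors c1@0 c2@1 c3@2, authorship 123..
After op 6 (delete): buffer="qje" (len 3), cursors c1@0 c2@0 c3@0, authorship 3..
After op 7 (move_left): buffer="qje" (len 3), cursors c1@0 c2@0 c3@0, authorship 3..
After op 8 (move_right): buffer="qje" (len 3), cursors c1@1 c2@1 c3@1, authorship 3..
Authorship (.=original, N=cursor N): 3 . .
Index 0: author = 3

Answer: cursor 3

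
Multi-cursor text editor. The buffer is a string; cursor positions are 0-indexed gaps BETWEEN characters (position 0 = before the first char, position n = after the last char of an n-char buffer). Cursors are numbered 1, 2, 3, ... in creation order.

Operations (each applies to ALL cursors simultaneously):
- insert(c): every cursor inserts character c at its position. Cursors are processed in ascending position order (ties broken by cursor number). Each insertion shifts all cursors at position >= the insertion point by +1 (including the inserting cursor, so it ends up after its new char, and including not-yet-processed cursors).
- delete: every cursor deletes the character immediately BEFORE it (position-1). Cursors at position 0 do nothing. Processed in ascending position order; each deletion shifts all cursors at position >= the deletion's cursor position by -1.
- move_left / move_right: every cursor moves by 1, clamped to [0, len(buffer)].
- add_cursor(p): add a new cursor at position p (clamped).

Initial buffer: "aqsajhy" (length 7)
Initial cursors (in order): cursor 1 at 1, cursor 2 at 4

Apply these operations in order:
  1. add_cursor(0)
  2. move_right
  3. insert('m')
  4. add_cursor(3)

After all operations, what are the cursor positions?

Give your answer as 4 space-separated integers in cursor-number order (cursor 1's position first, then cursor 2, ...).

After op 1 (add_cursor(0)): buffer="aqsajhy" (len 7), cursors c3@0 c1@1 c2@4, authorship .......
After op 2 (move_right): buffer="aqsajhy" (len 7), cursors c3@1 c1@2 c2@5, authorship .......
After op 3 (insert('m')): buffer="amqmsajmhy" (len 10), cursors c3@2 c1@4 c2@8, authorship .3.1...2..
After op 4 (add_cursor(3)): buffer="amqmsajmhy" (len 10), cursors c3@2 c4@3 c1@4 c2@8, authorship .3.1...2..

Answer: 4 8 2 3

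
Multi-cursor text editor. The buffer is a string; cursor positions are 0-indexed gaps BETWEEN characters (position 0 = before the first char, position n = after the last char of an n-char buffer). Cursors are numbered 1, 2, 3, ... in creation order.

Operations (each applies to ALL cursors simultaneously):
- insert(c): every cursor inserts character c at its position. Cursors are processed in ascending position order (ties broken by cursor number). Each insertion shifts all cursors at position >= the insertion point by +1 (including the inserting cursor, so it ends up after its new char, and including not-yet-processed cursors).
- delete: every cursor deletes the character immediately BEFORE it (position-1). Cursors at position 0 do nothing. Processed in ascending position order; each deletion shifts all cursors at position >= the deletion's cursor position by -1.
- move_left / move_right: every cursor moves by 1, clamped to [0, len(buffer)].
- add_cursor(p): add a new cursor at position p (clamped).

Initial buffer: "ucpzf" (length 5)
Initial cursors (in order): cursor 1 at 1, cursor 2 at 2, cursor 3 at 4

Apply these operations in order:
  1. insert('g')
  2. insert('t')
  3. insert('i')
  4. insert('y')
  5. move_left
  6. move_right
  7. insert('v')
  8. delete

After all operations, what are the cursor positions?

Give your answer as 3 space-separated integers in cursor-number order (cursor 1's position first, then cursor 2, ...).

After op 1 (insert('g')): buffer="ugcgpzgf" (len 8), cursors c1@2 c2@4 c3@7, authorship .1.2..3.
After op 2 (insert('t')): buffer="ugtcgtpzgtf" (len 11), cursors c1@3 c2@6 c3@10, authorship .11.22..33.
After op 3 (insert('i')): buffer="ugticgtipzgtif" (len 14), cursors c1@4 c2@8 c3@13, authorship .111.222..333.
After op 4 (insert('y')): buffer="ugtiycgtiypzgtiyf" (len 17), cursors c1@5 c2@10 c3@16, authorship .1111.2222..3333.
After op 5 (move_left): buffer="ugtiycgtiypzgtiyf" (len 17), cursors c1@4 c2@9 c3@15, authorship .1111.2222..3333.
After op 6 (move_right): buffer="ugtiycgtiypzgtiyf" (len 17), cursors c1@5 c2@10 c3@16, authorship .1111.2222..3333.
After op 7 (insert('v')): buffer="ugtiyvcgtiyvpzgtiyvf" (len 20), cursors c1@6 c2@12 c3@19, authorship .11111.22222..33333.
After op 8 (delete): buffer="ugtiycgtiypzgtiyf" (len 17), cursors c1@5 c2@10 c3@16, authorship .1111.2222..3333.

Answer: 5 10 16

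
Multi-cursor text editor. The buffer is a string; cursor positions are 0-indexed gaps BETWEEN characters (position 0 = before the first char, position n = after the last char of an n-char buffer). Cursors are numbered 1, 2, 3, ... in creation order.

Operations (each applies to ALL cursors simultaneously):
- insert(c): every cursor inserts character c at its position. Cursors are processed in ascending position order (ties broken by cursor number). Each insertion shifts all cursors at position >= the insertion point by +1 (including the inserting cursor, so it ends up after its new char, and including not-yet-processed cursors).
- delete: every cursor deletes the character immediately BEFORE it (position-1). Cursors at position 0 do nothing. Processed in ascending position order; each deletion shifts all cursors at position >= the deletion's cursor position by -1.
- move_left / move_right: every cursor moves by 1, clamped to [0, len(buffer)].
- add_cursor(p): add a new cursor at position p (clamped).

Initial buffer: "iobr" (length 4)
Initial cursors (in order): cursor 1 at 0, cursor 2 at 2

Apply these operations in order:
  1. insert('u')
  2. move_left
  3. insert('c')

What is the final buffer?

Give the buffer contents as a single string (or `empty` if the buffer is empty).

After op 1 (insert('u')): buffer="uioubr" (len 6), cursors c1@1 c2@4, authorship 1..2..
After op 2 (move_left): buffer="uioubr" (len 6), cursors c1@0 c2@3, authorship 1..2..
After op 3 (insert('c')): buffer="cuiocubr" (len 8), cursors c1@1 c2@5, authorship 11..22..

Answer: cuiocubr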